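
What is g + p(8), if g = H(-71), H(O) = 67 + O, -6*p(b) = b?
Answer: -16/3 ≈ -5.3333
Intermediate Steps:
p(b) = -b/6
g = -4 (g = 67 - 71 = -4)
g + p(8) = -4 - ⅙*8 = -4 - 4/3 = -16/3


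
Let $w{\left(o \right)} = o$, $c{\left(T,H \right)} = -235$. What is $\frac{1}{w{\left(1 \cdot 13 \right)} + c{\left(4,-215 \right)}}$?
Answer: $- \frac{1}{222} \approx -0.0045045$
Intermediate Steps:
$\frac{1}{w{\left(1 \cdot 13 \right)} + c{\left(4,-215 \right)}} = \frac{1}{1 \cdot 13 - 235} = \frac{1}{13 - 235} = \frac{1}{-222} = - \frac{1}{222}$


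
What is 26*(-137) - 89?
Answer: -3651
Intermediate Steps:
26*(-137) - 89 = -3562 - 89 = -3651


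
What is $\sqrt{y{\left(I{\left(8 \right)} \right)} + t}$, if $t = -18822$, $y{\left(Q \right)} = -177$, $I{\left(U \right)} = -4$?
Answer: $3 i \sqrt{2111} \approx 137.84 i$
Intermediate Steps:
$\sqrt{y{\left(I{\left(8 \right)} \right)} + t} = \sqrt{-177 - 18822} = \sqrt{-18999} = 3 i \sqrt{2111}$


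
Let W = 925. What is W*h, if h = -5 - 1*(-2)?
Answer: -2775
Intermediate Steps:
h = -3 (h = -5 + 2 = -3)
W*h = 925*(-3) = -2775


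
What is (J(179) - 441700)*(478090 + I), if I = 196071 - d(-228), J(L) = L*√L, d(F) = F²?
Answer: -274815580900 + 111369683*√179 ≈ -2.7333e+11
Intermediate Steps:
J(L) = L^(3/2)
I = 144087 (I = 196071 - 1*(-228)² = 196071 - 1*51984 = 196071 - 51984 = 144087)
(J(179) - 441700)*(478090 + I) = (179^(3/2) - 441700)*(478090 + 144087) = (179*√179 - 441700)*622177 = (-441700 + 179*√179)*622177 = -274815580900 + 111369683*√179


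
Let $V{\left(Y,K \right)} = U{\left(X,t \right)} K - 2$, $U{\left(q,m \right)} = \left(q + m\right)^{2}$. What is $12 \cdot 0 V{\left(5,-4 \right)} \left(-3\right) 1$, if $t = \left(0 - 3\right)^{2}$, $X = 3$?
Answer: $0$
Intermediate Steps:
$t = 9$ ($t = \left(-3\right)^{2} = 9$)
$U{\left(q,m \right)} = \left(m + q\right)^{2}$
$V{\left(Y,K \right)} = -2 + 144 K$ ($V{\left(Y,K \right)} = \left(9 + 3\right)^{2} K - 2 = 12^{2} K - 2 = 144 K - 2 = -2 + 144 K$)
$12 \cdot 0 V{\left(5,-4 \right)} \left(-3\right) 1 = 12 \cdot 0 \left(-2 + 144 \left(-4\right)\right) \left(-3\right) 1 = 12 \cdot 0 \left(-2 - 576\right) \left(-3\right) 1 = 12 \cdot 0 \left(-578\right) \left(-3\right) 1 = 12 \cdot 0 \left(-3\right) 1 = 12 \cdot 0 \cdot 1 = 0 \cdot 1 = 0$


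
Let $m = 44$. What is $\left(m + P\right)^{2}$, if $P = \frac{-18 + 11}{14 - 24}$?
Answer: $\frac{199809}{100} \approx 1998.1$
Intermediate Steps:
$P = \frac{7}{10}$ ($P = - \frac{7}{-10} = \left(-7\right) \left(- \frac{1}{10}\right) = \frac{7}{10} \approx 0.7$)
$\left(m + P\right)^{2} = \left(44 + \frac{7}{10}\right)^{2} = \left(\frac{447}{10}\right)^{2} = \frac{199809}{100}$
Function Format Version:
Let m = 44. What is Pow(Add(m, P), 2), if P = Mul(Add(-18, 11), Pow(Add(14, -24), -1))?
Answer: Rational(199809, 100) ≈ 1998.1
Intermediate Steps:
P = Rational(7, 10) (P = Mul(-7, Pow(-10, -1)) = Mul(-7, Rational(-1, 10)) = Rational(7, 10) ≈ 0.70000)
Pow(Add(m, P), 2) = Pow(Add(44, Rational(7, 10)), 2) = Pow(Rational(447, 10), 2) = Rational(199809, 100)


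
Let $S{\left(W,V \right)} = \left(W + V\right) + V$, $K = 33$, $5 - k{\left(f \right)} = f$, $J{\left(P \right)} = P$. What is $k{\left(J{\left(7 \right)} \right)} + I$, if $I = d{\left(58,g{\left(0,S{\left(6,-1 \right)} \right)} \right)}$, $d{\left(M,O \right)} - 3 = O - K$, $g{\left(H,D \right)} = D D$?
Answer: $-16$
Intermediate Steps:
$k{\left(f \right)} = 5 - f$
$S{\left(W,V \right)} = W + 2 V$ ($S{\left(W,V \right)} = \left(V + W\right) + V = W + 2 V$)
$g{\left(H,D \right)} = D^{2}$
$d{\left(M,O \right)} = -30 + O$ ($d{\left(M,O \right)} = 3 + \left(O - 33\right) = 3 + \left(-33 + O\right) = -30 + O$)
$I = -14$ ($I = -30 + \left(6 + 2 \left(-1\right)\right)^{2} = -30 + \left(6 - 2\right)^{2} = -30 + 4^{2} = -30 + 16 = -14$)
$k{\left(J{\left(7 \right)} \right)} + I = \left(5 - 7\right) - 14 = -2 - 14 = -16$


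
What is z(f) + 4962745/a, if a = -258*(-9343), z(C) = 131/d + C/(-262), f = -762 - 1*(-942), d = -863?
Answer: 332463653971/272513578182 ≈ 1.2200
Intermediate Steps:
f = 180 (f = -762 + 942 = 180)
z(C) = -131/863 - C/262 (z(C) = 131/(-863) + C/(-262) = 131*(-1/863) + C*(-1/262) = -131/863 - C/262)
a = 2410494
z(f) + 4962745/a = (-131/863 - 1/262*180) + 4962745/2410494 = (-131/863 - 90/131) + 4962745*(1/2410494) = -94831/113053 + 4962745/2410494 = 332463653971/272513578182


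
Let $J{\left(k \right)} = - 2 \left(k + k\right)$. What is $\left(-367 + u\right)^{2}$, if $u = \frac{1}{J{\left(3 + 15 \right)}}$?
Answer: $\frac{698280625}{5184} \approx 1.347 \cdot 10^{5}$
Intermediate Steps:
$J{\left(k \right)} = - 4 k$ ($J{\left(k \right)} = - 2 \cdot 2 k = - 4 k$)
$u = - \frac{1}{72}$ ($u = \frac{1}{\left(-4\right) \left(3 + 15\right)} = \frac{1}{\left(-4\right) 18} = \frac{1}{-72} = - \frac{1}{72} \approx -0.013889$)
$\left(-367 + u\right)^{2} = \left(-367 - \frac{1}{72}\right)^{2} = \left(- \frac{26425}{72}\right)^{2} = \frac{698280625}{5184}$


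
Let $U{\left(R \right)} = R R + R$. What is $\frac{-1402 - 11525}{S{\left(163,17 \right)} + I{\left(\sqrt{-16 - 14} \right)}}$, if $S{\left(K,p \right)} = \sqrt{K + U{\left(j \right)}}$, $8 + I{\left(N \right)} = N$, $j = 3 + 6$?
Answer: $- \frac{12927}{-8 + \sqrt{253} + i \sqrt{30}} \approx -1104.8 + 765.41 i$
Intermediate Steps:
$j = 9$
$I{\left(N \right)} = -8 + N$
$U{\left(R \right)} = R + R^{2}$ ($U{\left(R \right)} = R^{2} + R = R + R^{2}$)
$S{\left(K,p \right)} = \sqrt{90 + K}$ ($S{\left(K,p \right)} = \sqrt{K + 9 \left(1 + 9\right)} = \sqrt{K + 9 \cdot 10} = \sqrt{K + 90} = \sqrt{90 + K}$)
$\frac{-1402 - 11525}{S{\left(163,17 \right)} + I{\left(\sqrt{-16 - 14} \right)}} = \frac{-1402 - 11525}{\sqrt{90 + 163} - \left(8 - \sqrt{-16 - 14}\right)} = - \frac{12927}{\sqrt{253} - \left(8 - \sqrt{-30}\right)} = - \frac{12927}{\sqrt{253} - \left(8 - i \sqrt{30}\right)} = - \frac{12927}{-8 + \sqrt{253} + i \sqrt{30}}$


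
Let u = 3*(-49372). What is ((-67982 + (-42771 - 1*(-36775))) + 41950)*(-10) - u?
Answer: 468396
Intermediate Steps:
u = -148116
((-67982 + (-42771 - 1*(-36775))) + 41950)*(-10) - u = ((-67982 + (-42771 - 1*(-36775))) + 41950)*(-10) - 1*(-148116) = ((-67982 + (-42771 + 36775)) + 41950)*(-10) + 148116 = ((-67982 - 5996) + 41950)*(-10) + 148116 = (-73978 + 41950)*(-10) + 148116 = -32028*(-10) + 148116 = 320280 + 148116 = 468396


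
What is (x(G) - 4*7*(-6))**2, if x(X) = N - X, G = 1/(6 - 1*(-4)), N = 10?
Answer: 3164841/100 ≈ 31648.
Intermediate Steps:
G = 1/10 (G = 1/(6 + 4) = 1/10 ≈ 0.10000)
x(X) = 10 - X
(x(G) - 4*7*(-6))**2 = ((10 - 1*1/10) - 4*7*(-6))**2 = ((10 - 1/10) - 28*(-6))**2 = (99/10 + 168)**2 = (1779/10)**2 = 3164841/100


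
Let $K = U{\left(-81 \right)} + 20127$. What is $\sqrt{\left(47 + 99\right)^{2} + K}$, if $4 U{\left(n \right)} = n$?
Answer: $\frac{\sqrt{165691}}{2} \approx 203.53$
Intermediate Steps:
$U{\left(n \right)} = \frac{n}{4}$
$K = \frac{80427}{4}$ ($K = \frac{1}{4} \left(-81\right) + 20127 = - \frac{81}{4} + 20127 = \frac{80427}{4} \approx 20107.0$)
$\sqrt{\left(47 + 99\right)^{2} + K} = \sqrt{\left(47 + 99\right)^{2} + \frac{80427}{4}} = \sqrt{146^{2} + \frac{80427}{4}} = \sqrt{21316 + \frac{80427}{4}} = \sqrt{\frac{165691}{4}} = \frac{\sqrt{165691}}{2}$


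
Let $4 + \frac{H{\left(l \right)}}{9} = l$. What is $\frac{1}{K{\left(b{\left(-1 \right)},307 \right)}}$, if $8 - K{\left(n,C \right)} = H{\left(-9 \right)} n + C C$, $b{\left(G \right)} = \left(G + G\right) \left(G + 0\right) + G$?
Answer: $- \frac{1}{94124} \approx -1.0624 \cdot 10^{-5}$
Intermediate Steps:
$H{\left(l \right)} = -36 + 9 l$
$b{\left(G \right)} = G + 2 G^{2}$ ($b{\left(G \right)} = 2 G G + G = 2 G^{2} + G = G + 2 G^{2}$)
$K{\left(n,C \right)} = 8 - C^{2} + 117 n$ ($K{\left(n,C \right)} = 8 - \left(\left(-36 + 9 \left(-9\right)\right) n + C C\right) = 8 - \left(\left(-36 - 81\right) n + C^{2}\right) = 8 - \left(- 117 n + C^{2}\right) = 8 - \left(C^{2} - 117 n\right) = 8 - C^{2} + 117 n$)
$\frac{1}{K{\left(b{\left(-1 \right)},307 \right)}} = \frac{1}{8 - 307^{2} + 117 \left(- (1 + 2 \left(-1\right))\right)} = \frac{1}{8 - 94249 + 117 \left(- (1 - 2)\right)} = \frac{1}{8 - 94249 + 117 \left(\left(-1\right) \left(-1\right)\right)} = \frac{1}{8 - 94249 + 117 \cdot 1} = \frac{1}{8 - 94249 + 117} = \frac{1}{-94124} = - \frac{1}{94124}$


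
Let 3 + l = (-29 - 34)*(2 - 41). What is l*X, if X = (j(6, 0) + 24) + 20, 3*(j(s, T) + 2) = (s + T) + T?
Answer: 107976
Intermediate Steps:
j(s, T) = -2 + s/3 + 2*T/3 (j(s, T) = -2 + ((s + T) + T)/3 = -2 + ((T + s) + T)/3 = -2 + (s + 2*T)/3 = -2 + (s/3 + 2*T/3) = -2 + s/3 + 2*T/3)
l = 2454 (l = -3 + (-29 - 34)*(2 - 41) = -3 - 63*(-39) = -3 + 2457 = 2454)
X = 44 (X = ((-2 + (⅓)*6 + (⅔)*0) + 24) + 20 = ((-2 + 2 + 0) + 24) + 20 = (0 + 24) + 20 = 24 + 20 = 44)
l*X = 2454*44 = 107976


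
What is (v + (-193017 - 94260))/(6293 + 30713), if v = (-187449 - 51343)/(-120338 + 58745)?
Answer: -17694013469/2279310558 ≈ -7.7629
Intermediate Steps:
v = 238792/61593 (v = -238792/(-61593) = -238792*(-1/61593) = 238792/61593 ≈ 3.8769)
(v + (-193017 - 94260))/(6293 + 30713) = (238792/61593 + (-193017 - 94260))/(6293 + 30713) = (238792/61593 - 287277)/37006 = -17694013469/61593*1/37006 = -17694013469/2279310558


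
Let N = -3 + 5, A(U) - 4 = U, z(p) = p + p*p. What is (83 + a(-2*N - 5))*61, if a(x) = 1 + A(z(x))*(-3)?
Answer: -8784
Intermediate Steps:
z(p) = p + p**2
A(U) = 4 + U
N = 2
a(x) = -11 - 3*x*(1 + x) (a(x) = 1 + (4 + x*(1 + x))*(-3) = 1 + (-12 - 3*x*(1 + x)) = -11 - 3*x*(1 + x))
(83 + a(-2*N - 5))*61 = (83 + (-11 - 3*(-2*2 - 5)*(1 + (-2*2 - 5))))*61 = (83 + (-11 - 3*(-4 - 5)*(1 + (-4 - 5))))*61 = (83 + (-11 - 3*(-9)*(1 - 9)))*61 = (83 + (-11 - 3*(-9)*(-8)))*61 = (83 + (-11 - 216))*61 = (83 - 227)*61 = -144*61 = -8784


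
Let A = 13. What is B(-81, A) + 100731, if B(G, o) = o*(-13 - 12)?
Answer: 100406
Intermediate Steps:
B(G, o) = -25*o (B(G, o) = o*(-25) = -25*o)
B(-81, A) + 100731 = -25*13 + 100731 = -325 + 100731 = 100406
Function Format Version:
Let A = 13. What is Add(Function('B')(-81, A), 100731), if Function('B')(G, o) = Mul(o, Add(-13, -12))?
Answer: 100406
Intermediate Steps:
Function('B')(G, o) = Mul(-25, o) (Function('B')(G, o) = Mul(o, -25) = Mul(-25, o))
Add(Function('B')(-81, A), 100731) = Add(Mul(-25, 13), 100731) = Add(-325, 100731) = 100406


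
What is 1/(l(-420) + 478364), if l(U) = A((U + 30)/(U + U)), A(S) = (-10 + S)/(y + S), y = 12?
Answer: 349/166948769 ≈ 2.0905e-6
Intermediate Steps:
A(S) = (-10 + S)/(12 + S)
l(U) = (-10 + (30 + U)/(2*U))/(12 + (30 + U)/(2*U)) (l(U) = (-10 + (U + 30)/(U + U))/(12 + (U + 30)/(U + U)) = (-10 + (30 + U)/((2*U)))/(12 + (30 + U)/((2*U))) = (-10 + (30 + U)*(1/(2*U)))/(12 + (30 + U)*(1/(2*U))) = (-10 + (30 + U)/(2*U))/(12 + (30 + U)/(2*U)))
1/(l(-420) + 478364) = 1/((30 - 19*(-420))/(5*(6 + 5*(-420))) + 478364) = 1/((30 + 7980)/(5*(6 - 2100)) + 478364) = 1/((⅕)*8010/(-2094) + 478364) = 1/((⅕)*(-1/2094)*8010 + 478364) = 1/(-267/349 + 478364) = 1/(166948769/349) = 349/166948769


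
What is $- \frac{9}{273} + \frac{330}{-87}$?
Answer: $- \frac{10097}{2639} \approx -3.8261$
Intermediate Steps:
$- \frac{9}{273} + \frac{330}{-87} = \left(-9\right) \frac{1}{273} + 330 \left(- \frac{1}{87}\right) = - \frac{3}{91} - \frac{110}{29} = - \frac{10097}{2639}$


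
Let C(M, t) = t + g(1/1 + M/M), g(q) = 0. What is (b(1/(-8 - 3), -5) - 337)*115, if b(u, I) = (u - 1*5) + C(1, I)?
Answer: -439070/11 ≈ -39915.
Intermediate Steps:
C(M, t) = t (C(M, t) = t + 0 = t)
b(u, I) = -5 + I + u (b(u, I) = (u - 1*5) + I = (u - 5) + I = (-5 + u) + I = -5 + I + u)
(b(1/(-8 - 3), -5) - 337)*115 = ((-5 - 5 + 1/(-8 - 3)) - 337)*115 = ((-5 - 5 + 1/(-11)) - 337)*115 = ((-5 - 5 - 1/11) - 337)*115 = (-111/11 - 337)*115 = -3818/11*115 = -439070/11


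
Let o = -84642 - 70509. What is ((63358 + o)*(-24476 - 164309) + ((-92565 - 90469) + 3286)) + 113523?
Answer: 17329075280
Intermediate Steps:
o = -155151
((63358 + o)*(-24476 - 164309) + ((-92565 - 90469) + 3286)) + 113523 = ((63358 - 155151)*(-24476 - 164309) + ((-92565 - 90469) + 3286)) + 113523 = (-91793*(-188785) + (-183034 + 3286)) + 113523 = (17329141505 - 179748) + 113523 = 17328961757 + 113523 = 17329075280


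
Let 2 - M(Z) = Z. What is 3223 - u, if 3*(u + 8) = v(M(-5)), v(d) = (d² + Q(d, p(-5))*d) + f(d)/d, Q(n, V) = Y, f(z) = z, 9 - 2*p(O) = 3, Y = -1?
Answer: 9650/3 ≈ 3216.7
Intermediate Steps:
p(O) = 3 (p(O) = 9/2 - ½*3 = 9/2 - 3/2 = 3)
M(Z) = 2 - Z
Q(n, V) = -1
v(d) = 1 + d² - d (v(d) = (d² - d) + d/d = (d² - d) + 1 = 1 + d² - d)
u = 19/3 (u = -8 + (1 + (2 - 1*(-5))*(-1 + (2 - 1*(-5))))/3 = -8 + (1 + (2 + 5)*(-1 + (2 + 5)))/3 = -8 + (1 + 7*(-1 + 7))/3 = -8 + (1 + 7*6)/3 = -8 + (1 + 42)/3 = -8 + (⅓)*43 = -8 + 43/3 = 19/3 ≈ 6.3333)
3223 - u = 3223 - 1*19/3 = 3223 - 19/3 = 9650/3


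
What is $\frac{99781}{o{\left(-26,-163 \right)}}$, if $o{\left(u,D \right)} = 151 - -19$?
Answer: $\frac{99781}{170} \approx 586.95$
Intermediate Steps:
$o{\left(u,D \right)} = 170$ ($o{\left(u,D \right)} = 151 + 19 = 170$)
$\frac{99781}{o{\left(-26,-163 \right)}} = \frac{99781}{170}$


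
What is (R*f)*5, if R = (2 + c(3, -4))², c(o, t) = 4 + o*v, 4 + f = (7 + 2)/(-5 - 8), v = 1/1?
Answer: -24705/13 ≈ -1900.4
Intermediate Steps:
v = 1 (v = 1*1 = 1)
f = -61/13 (f = -4 + (7 + 2)/(-5 - 8) = -4 + 9/(-13) = -4 + 9*(-1/13) = -4 - 9/13 = -61/13 ≈ -4.6923)
c(o, t) = 4 + o (c(o, t) = 4 + o*1 = 4 + o)
R = 81 (R = (2 + (4 + 3))² = (2 + 7)² = 9² = 81)
(R*f)*5 = (81*(-61/13))*5 = -4941/13*5 = -24705/13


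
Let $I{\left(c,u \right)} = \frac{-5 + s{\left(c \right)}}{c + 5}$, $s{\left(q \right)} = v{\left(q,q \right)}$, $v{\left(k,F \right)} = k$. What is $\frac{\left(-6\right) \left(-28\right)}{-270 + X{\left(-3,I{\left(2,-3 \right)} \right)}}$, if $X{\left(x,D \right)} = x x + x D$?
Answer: $- \frac{196}{303} \approx -0.64686$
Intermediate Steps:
$s{\left(q \right)} = q$
$I{\left(c,u \right)} = \frac{-5 + c}{5 + c}$ ($I{\left(c,u \right)} = \frac{-5 + c}{c + 5} = \frac{-5 + c}{5 + c}$)
$X{\left(x,D \right)} = x^{2} + D x$
$\frac{\left(-6\right) \left(-28\right)}{-270 + X{\left(-3,I{\left(2,-3 \right)} \right)}} = \frac{\left(-6\right) \left(-28\right)}{-270 - 3 \left(\frac{-5 + 2}{5 + 2} - 3\right)} = \frac{168}{-270 - 3 \left(\frac{1}{7} \left(-3\right) - 3\right)} = \frac{168}{-270 - 3 \left(- \frac{3}{7} - 3\right)} = \frac{168}{-270 - - \frac{72}{7}} = \frac{168}{-270 + \frac{72}{7}} = \frac{168}{- \frac{1818}{7}} = 168 \left(- \frac{7}{1818}\right) = - \frac{196}{303}$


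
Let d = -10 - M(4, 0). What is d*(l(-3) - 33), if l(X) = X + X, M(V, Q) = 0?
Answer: 390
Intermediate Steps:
l(X) = 2*X
d = -10 (d = -10 - 1*0 = -10 + 0 = -10)
d*(l(-3) - 33) = -10*(2*(-3) - 33) = -10*(-6 - 33) = -10*(-39) = 390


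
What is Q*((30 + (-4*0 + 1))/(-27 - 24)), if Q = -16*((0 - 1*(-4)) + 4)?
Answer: 3968/51 ≈ 77.804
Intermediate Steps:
Q = -128 (Q = -16*((0 + 4) + 4) = -16*(4 + 4) = -16*8 = -128)
Q*((30 + (-4*0 + 1))/(-27 - 24)) = -128*(30 + (-4*0 + 1))/(-27 - 24) = -128*(30 + (0 + 1))/(-51) = -128*(30 + 1)*(-1)/51 = -3968*(-1)/51 = -128*(-31/51) = 3968/51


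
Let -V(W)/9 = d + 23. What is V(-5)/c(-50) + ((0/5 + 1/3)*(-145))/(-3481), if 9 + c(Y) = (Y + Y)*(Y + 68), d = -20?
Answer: 20158/699681 ≈ 0.028810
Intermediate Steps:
V(W) = -27 (V(W) = -9*(-20 + 23) = -9*3 = -27)
c(Y) = -9 + 2*Y*(68 + Y) (c(Y) = -9 + (Y + Y)*(Y + 68) = -9 + (2*Y)*(68 + Y) = -9 + 2*Y*(68 + Y))
V(-5)/c(-50) + ((0/5 + 1/3)*(-145))/(-3481) = -27/(-9 + 2*(-50)**2 + 136*(-50)) + ((0/5 + 1/3)*(-145))/(-3481) = -27/(-9 + 2*2500 - 6800) + ((0*(1/5) + 1*(1/3))*(-145))*(-1/3481) = -27/(-9 + 5000 - 6800) + ((0 + 1/3)*(-145))*(-1/3481) = -27/(-1809) + ((1/3)*(-145))*(-1/3481) = -27*(-1/1809) - 145/3*(-1/3481) = 1/67 + 145/10443 = 20158/699681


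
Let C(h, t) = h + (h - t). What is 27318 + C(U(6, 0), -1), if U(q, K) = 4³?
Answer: 27447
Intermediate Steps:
U(q, K) = 64
C(h, t) = -t + 2*h
27318 + C(U(6, 0), -1) = 27318 + (-1*(-1) + 2*64) = 27318 + (1 + 128) = 27318 + 129 = 27447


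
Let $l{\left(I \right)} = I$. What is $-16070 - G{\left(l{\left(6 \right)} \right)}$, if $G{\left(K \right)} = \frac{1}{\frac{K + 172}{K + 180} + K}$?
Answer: $- \frac{10397383}{647} \approx -16070.0$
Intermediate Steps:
$G{\left(K \right)} = \frac{1}{K + \frac{172 + K}{180 + K}}$ ($G{\left(K \right)} = \frac{1}{\frac{172 + K}{180 + K} + K} = \frac{1}{K + \frac{172 + K}{180 + K}}$)
$-16070 - G{\left(l{\left(6 \right)} \right)} = -16070 - \frac{180 + 6}{172 + 6^{2} + 181 \cdot 6} = -16070 - \frac{1}{172 + 36 + 1086} \cdot 186 = -16070 - \frac{1}{1294} \cdot 186 = -16070 - \frac{93}{647} = - \frac{10397383}{647}$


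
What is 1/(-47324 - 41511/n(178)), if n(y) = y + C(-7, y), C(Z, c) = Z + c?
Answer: -349/16557587 ≈ -2.1078e-5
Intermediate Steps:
n(y) = -7 + 2*y (n(y) = y + (-7 + y) = -7 + 2*y)
1/(-47324 - 41511/n(178)) = 1/(-47324 - 41511/(-7 + 2*178)) = 1/(-47324 - 41511/(-7 + 356)) = 1/(-47324 - 41511/349) = 1/(-16557587/349) = -349/16557587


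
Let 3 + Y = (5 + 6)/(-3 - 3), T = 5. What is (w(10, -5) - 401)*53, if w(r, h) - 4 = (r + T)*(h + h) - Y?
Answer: -172409/6 ≈ -28735.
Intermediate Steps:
Y = -29/6 (Y = -3 + (5 + 6)/(-3 - 3) = -3 + 11/(-6) = -3 + 11*(-⅙) = -3 - 11/6 = -29/6 ≈ -4.8333)
w(r, h) = 53/6 + 2*h*(5 + r) (w(r, h) = 4 + ((r + 5)*(h + h) - 1*(-29/6)) = 4 + ((5 + r)*(2*h) + 29/6) = 4 + (2*h*(5 + r) + 29/6) = 4 + (29/6 + 2*h*(5 + r)) = 53/6 + 2*h*(5 + r))
(w(10, -5) - 401)*53 = ((53/6 + 10*(-5) + 2*(-5)*10) - 401)*53 = ((53/6 - 50 - 100) - 401)*53 = (-847/6 - 401)*53 = -3253/6*53 = -172409/6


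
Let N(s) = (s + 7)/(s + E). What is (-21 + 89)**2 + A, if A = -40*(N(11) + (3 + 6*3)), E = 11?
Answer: 41264/11 ≈ 3751.3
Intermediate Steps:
N(s) = (7 + s)/(11 + s) (N(s) = (s + 7)/(s + 11) = (7 + s)/(11 + s))
A = -9600/11 (A = -40*((7 + 11)/(11 + 11) + (3 + 6*3)) = -40*(18/22 + (3 + 18)) = -40*((1/22)*18 + 21) = -40*(9/11 + 21) = -40*240/11 = -9600/11 ≈ -872.73)
(-21 + 89)**2 + A = (-21 + 89)**2 - 9600/11 = 68**2 - 9600/11 = 4624 - 9600/11 = 41264/11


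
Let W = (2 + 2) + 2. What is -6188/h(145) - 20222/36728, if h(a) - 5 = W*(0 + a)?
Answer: -17497651/2295500 ≈ -7.6226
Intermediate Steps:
W = 6 (W = 4 + 2 = 6)
h(a) = 5 + 6*a (h(a) = 5 + 6*(0 + a) = 5 + 6*a)
-6188/h(145) - 20222/36728 = -6188/(5 + 6*145) - 20222/36728 = -6188/(5 + 870) - 20222*1/36728 = -6188/875 - 10111/18364 = -6188*1/875 - 10111/18364 = -884/125 - 10111/18364 = -17497651/2295500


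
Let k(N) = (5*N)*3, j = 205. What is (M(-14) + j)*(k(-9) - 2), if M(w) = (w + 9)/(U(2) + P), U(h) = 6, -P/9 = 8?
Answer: -1854295/66 ≈ -28095.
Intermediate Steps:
P = -72 (P = -9*8 = -72)
k(N) = 15*N
M(w) = -3/22 - w/66 (M(w) = (w + 9)/(6 - 72) = (9 + w)/(-66) = (9 + w)*(-1/66) = -3/22 - w/66)
(M(-14) + j)*(k(-9) - 2) = ((-3/22 - 1/66*(-14)) + 205)*(15*(-9) - 2) = ((-3/22 + 7/33) + 205)*(-135 - 2) = (5/66 + 205)*(-137) = (13535/66)*(-137) = -1854295/66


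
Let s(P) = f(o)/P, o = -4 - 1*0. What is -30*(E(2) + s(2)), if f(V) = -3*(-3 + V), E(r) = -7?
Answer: -105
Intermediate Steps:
o = -4 (o = -4 + 0 = -4)
f(V) = 9 - 3*V
s(P) = 21/P (s(P) = (9 - 3*(-4))/P = (9 + 12)/P = 21/P)
-30*(E(2) + s(2)) = -30*(-7 + 21/2) = -30*7/2 = -105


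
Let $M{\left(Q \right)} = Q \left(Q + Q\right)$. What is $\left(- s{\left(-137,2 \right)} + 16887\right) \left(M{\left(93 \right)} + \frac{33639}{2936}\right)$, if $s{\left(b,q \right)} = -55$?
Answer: $\frac{430501023057}{1468} \approx 2.9326 \cdot 10^{8}$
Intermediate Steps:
$M{\left(Q \right)} = 2 Q^{2}$ ($M{\left(Q \right)} = Q 2 Q = 2 Q^{2}$)
$\left(- s{\left(-137,2 \right)} + 16887\right) \left(M{\left(93 \right)} + \frac{33639}{2936}\right) = \left(\left(-1\right) \left(-55\right) + 16887\right) \left(2 \cdot 93^{2} + \frac{33639}{2936}\right) = \left(55 + 16887\right) \left(2 \cdot 8649 + 33639 \cdot \frac{1}{2936}\right) = 16942 \left(17298 + \frac{33639}{2936}\right) = 16942 \cdot \frac{50820567}{2936} = \frac{430501023057}{1468}$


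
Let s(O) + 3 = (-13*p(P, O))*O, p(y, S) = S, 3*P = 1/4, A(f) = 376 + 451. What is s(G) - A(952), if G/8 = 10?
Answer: -84030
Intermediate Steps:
G = 80 (G = 8*10 = 80)
A(f) = 827
P = 1/12 (P = (1/3)/4 = (1/3)*(1/4) = 1/12 ≈ 0.083333)
s(O) = -3 - 13*O**2 (s(O) = -3 + (-13*O)*O = -3 - 13*O**2)
s(G) - A(952) = (-3 - 13*80**2) - 1*827 = (-3 - 13*6400) - 827 = (-3 - 83200) - 827 = -83203 - 827 = -84030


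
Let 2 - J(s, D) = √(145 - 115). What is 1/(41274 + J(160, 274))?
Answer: 20638/851854073 + √30/1703708146 ≈ 2.4230e-5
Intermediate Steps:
J(s, D) = 2 - √30 (J(s, D) = 2 - √(145 - 115) = 2 - √30)
1/(41274 + J(160, 274)) = 1/(41274 + (2 - √30)) = 1/(41276 - √30)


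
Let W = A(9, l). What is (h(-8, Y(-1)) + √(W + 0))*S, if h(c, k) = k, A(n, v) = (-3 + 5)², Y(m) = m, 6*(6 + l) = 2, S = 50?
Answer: 50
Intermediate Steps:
l = -17/3 (l = -6 + (⅙)*2 = -6 + ⅓ = -17/3 ≈ -5.6667)
A(n, v) = 4 (A(n, v) = 2² = 4)
W = 4
(h(-8, Y(-1)) + √(W + 0))*S = (-1 + √(4 + 0))*50 = (-1 + √4)*50 = (-1 + 2)*50 = 1*50 = 50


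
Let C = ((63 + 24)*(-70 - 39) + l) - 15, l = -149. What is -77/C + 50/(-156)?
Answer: -21379/68406 ≈ -0.31253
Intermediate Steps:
C = -9647 (C = ((63 + 24)*(-70 - 39) - 149) - 15 = (87*(-109) - 149) - 15 = (-9483 - 149) - 15 = -9632 - 15 = -9647)
-77/C + 50/(-156) = -77/(-9647) + 50/(-156) = -77*(-1/9647) + 50*(-1/156) = 7/877 - 25/78 = -21379/68406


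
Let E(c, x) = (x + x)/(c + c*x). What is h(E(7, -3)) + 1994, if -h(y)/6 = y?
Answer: 13940/7 ≈ 1991.4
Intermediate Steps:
E(c, x) = 2*x/(c + c*x) (E(c, x) = (2*x)/(c + c*x) = 2*x/(c + c*x))
h(y) = -6*y
h(E(7, -3)) + 1994 = -12*(-3)/(7*(1 - 3)) + 1994 = -12*(-3)/(7*(-2)) + 1994 = -12*(-3)*(-1)/(7*2) + 1994 = -6*3/7 + 1994 = -18/7 + 1994 = 13940/7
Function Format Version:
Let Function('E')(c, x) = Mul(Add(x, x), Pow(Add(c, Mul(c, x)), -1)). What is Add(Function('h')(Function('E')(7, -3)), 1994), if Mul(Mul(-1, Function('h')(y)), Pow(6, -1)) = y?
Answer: Rational(13940, 7) ≈ 1991.4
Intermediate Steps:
Function('E')(c, x) = Mul(2, x, Pow(Add(c, Mul(c, x)), -1)) (Function('E')(c, x) = Mul(Mul(2, x), Pow(Add(c, Mul(c, x)), -1)) = Mul(2, x, Pow(Add(c, Mul(c, x)), -1)))
Function('h')(y) = Mul(-6, y)
Add(Function('h')(Function('E')(7, -3)), 1994) = Add(Mul(-6, Mul(2, -3, Pow(7, -1), Pow(Add(1, -3), -1))), 1994) = Add(Mul(-6, Mul(2, -3, Rational(1, 7), Pow(-2, -1))), 1994) = Add(Mul(-6, Mul(2, -3, Rational(1, 7), Rational(-1, 2))), 1994) = Add(Mul(-6, Rational(3, 7)), 1994) = Add(Rational(-18, 7), 1994) = Rational(13940, 7)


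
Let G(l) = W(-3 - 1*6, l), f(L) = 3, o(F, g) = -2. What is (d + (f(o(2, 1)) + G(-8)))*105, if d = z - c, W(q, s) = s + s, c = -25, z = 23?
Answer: 3675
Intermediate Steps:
W(q, s) = 2*s
d = 48 (d = 23 - 1*(-25) = 23 + 25 = 48)
G(l) = 2*l
(d + (f(o(2, 1)) + G(-8)))*105 = (48 + (3 + 2*(-8)))*105 = (48 + (3 - 16))*105 = (48 - 13)*105 = 35*105 = 3675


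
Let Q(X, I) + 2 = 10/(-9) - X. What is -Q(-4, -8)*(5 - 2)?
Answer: -8/3 ≈ -2.6667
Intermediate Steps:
Q(X, I) = -28/9 - X (Q(X, I) = -2 + (10/(-9) - X) = -2 + (10*(-⅑) - X) = -2 + (-10/9 - X) = -28/9 - X)
-Q(-4, -8)*(5 - 2) = -(-28/9 - 1*(-4))*(5 - 2) = -(-28/9 + 4)*3 = -8*3/9 = -1*8/3 = -8/3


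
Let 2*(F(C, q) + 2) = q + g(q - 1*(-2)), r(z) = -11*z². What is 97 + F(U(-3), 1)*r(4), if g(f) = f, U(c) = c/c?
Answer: 97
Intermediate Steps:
U(c) = 1
F(C, q) = -1 + q (F(C, q) = -2 + (q + (q - 1*(-2)))/2 = -2 + (q + (q + 2))/2 = -2 + (q + (2 + q))/2 = -2 + (2 + 2*q)/2 = -2 + (1 + q) = -1 + q)
97 + F(U(-3), 1)*r(4) = 97 + (-1 + 1)*(-11*4²) = 97 + 0*(-11*16) = 97 + 0*(-176) = 97 + 0 = 97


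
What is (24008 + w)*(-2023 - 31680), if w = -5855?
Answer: -611810559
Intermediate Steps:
(24008 + w)*(-2023 - 31680) = (24008 - 5855)*(-2023 - 31680) = 18153*(-33703) = -611810559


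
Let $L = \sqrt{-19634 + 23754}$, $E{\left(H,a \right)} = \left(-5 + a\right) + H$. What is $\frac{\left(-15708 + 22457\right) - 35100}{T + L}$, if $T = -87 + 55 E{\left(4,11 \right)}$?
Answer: $- \frac{13126513}{210249} + \frac{56702 \sqrt{1030}}{210249} \approx -53.778$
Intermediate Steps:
$E{\left(H,a \right)} = -5 + H + a$
$L = 2 \sqrt{1030}$ ($L = \sqrt{4120} = 2 \sqrt{1030} \approx 64.187$)
$T = 463$ ($T = -87 + 55 \left(-5 + 4 + 11\right) = -87 + 55 \cdot 10 = -87 + 550 = 463$)
$\frac{\left(-15708 + 22457\right) - 35100}{T + L} = \frac{\left(-15708 + 22457\right) - 35100}{463 + 2 \sqrt{1030}} = \frac{6749 - 35100}{463 + 2 \sqrt{1030}} = - \frac{28351}{463 + 2 \sqrt{1030}}$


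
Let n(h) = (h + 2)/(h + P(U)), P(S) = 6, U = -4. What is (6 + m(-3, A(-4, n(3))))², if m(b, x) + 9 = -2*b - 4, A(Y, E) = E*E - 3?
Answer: 1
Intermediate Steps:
n(h) = (2 + h)/(6 + h) (n(h) = (h + 2)/(h + 6) = (2 + h)/(6 + h))
A(Y, E) = -3 + E² (A(Y, E) = E² - 3 = -3 + E²)
m(b, x) = -13 - 2*b (m(b, x) = -9 + (-2*b - 4) = -9 + (-4 - 2*b) = -13 - 2*b)
(6 + m(-3, A(-4, n(3))))² = (6 + (-13 - 2*(-3)))² = (6 + (-13 + 6))² = (6 - 7)² = (-1)² = 1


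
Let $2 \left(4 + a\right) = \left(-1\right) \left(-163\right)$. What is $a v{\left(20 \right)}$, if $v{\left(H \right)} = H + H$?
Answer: $3100$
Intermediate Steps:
$v{\left(H \right)} = 2 H$
$a = \frac{155}{2}$ ($a = -4 + \frac{\left(-1\right) \left(-163\right)}{2} = -4 + \frac{1}{2} \cdot 163 = -4 + \frac{163}{2} = \frac{155}{2} \approx 77.5$)
$a v{\left(20 \right)} = \frac{155 \cdot 2 \cdot 20}{2} = \frac{155}{2} \cdot 40 = 3100$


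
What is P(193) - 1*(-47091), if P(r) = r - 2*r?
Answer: 46898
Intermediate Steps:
P(r) = -r
P(193) - 1*(-47091) = -1*193 - 1*(-47091) = -193 + 47091 = 46898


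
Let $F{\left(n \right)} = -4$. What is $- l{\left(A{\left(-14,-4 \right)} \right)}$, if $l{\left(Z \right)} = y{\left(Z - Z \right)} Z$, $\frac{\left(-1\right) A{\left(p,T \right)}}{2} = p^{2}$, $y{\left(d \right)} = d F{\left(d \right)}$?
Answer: $0$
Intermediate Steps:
$y{\left(d \right)} = - 4 d$ ($y{\left(d \right)} = d \left(-4\right) = - 4 d$)
$A{\left(p,T \right)} = - 2 p^{2}$
$l{\left(Z \right)} = 0$ ($l{\left(Z \right)} = - 4 \left(Z - Z\right) Z = \left(-4\right) 0 Z = 0 Z = 0$)
$- l{\left(A{\left(-14,-4 \right)} \right)} = \left(-1\right) 0 = 0$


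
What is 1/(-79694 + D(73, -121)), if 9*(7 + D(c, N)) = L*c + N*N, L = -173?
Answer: -9/715297 ≈ -1.2582e-5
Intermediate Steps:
D(c, N) = -7 - 173*c/9 + N²/9 (D(c, N) = -7 + (-173*c + N*N)/9 = -7 + (-173*c + N²)/9 = -7 + (N² - 173*c)/9 = -7 + (-173*c/9 + N²/9) = -7 - 173*c/9 + N²/9)
1/(-79694 + D(73, -121)) = 1/(-79694 + (-7 - 173/9*73 + (⅑)*(-121)²)) = 1/(-79694 + (-7 - 12629/9 + (⅑)*14641)) = 1/(-79694 + (-7 - 12629/9 + 14641/9)) = 1/(-79694 + 1949/9) = 1/(-715297/9) = -9/715297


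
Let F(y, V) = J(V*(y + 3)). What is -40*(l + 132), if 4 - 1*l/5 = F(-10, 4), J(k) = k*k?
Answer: 150720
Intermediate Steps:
J(k) = k²
F(y, V) = V²*(3 + y)² (F(y, V) = (V*(y + 3))² = (V*(3 + y))² = V²*(3 + y)²)
l = -3900 (l = 20 - 5*4²*(3 - 10)² = 20 - 80*(-7)² = 20 - 80*49 = 20 - 5*784 = 20 - 3920 = -3900)
-40*(l + 132) = -40*(-3900 + 132) = -40*(-3768) = 150720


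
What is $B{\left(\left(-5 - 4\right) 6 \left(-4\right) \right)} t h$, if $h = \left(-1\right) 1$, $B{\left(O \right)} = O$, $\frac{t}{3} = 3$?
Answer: $-1944$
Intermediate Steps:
$t = 9$ ($t = 3 \cdot 3 = 9$)
$h = -1$
$B{\left(\left(-5 - 4\right) 6 \left(-4\right) \right)} t h = \left(-5 - 4\right) 6 \left(-4\right) 9 \left(-1\right) = \left(-9\right) 6 \left(-4\right) 9 \left(-1\right) = \left(-54\right) \left(-4\right) 9 \left(-1\right) = 216 \cdot 9 \left(-1\right) = 1944 \left(-1\right) = -1944$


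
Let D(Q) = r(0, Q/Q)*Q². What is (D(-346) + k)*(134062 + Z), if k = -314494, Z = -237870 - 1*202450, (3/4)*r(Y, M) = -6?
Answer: 389628165276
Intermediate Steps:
r(Y, M) = -8 (r(Y, M) = (4/3)*(-6) = -8)
D(Q) = -8*Q²
Z = -440320 (Z = -237870 - 202450 = -440320)
(D(-346) + k)*(134062 + Z) = (-8*(-346)² - 314494)*(134062 - 440320) = (-8*119716 - 314494)*(-306258) = (-957728 - 314494)*(-306258) = -1272222*(-306258) = 389628165276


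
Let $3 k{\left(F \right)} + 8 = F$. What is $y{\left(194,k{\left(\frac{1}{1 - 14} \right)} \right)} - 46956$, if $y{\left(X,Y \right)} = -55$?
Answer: $-47011$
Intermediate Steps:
$k{\left(F \right)} = - \frac{8}{3} + \frac{F}{3}$
$y{\left(194,k{\left(\frac{1}{1 - 14} \right)} \right)} - 46956 = -55 - 46956 = -47011$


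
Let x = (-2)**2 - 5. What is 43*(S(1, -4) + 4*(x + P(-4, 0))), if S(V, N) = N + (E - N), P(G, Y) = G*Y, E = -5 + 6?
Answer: -129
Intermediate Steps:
E = 1
x = -1 (x = 4 - 5 = -1)
S(V, N) = 1 (S(V, N) = N + (1 - N) = 1)
43*(S(1, -4) + 4*(x + P(-4, 0))) = 43*(1 + 4*(-1 - 4*0)) = 43*(1 + 4*(-1 + 0)) = 43*(1 + 4*(-1)) = 43*(1 - 4) = 43*(-3) = -129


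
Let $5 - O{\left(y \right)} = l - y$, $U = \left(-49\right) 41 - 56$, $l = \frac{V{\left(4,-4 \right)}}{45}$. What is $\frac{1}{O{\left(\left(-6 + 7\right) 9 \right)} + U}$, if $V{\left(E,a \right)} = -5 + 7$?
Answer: $- \frac{45}{92297} \approx -0.00048756$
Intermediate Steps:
$V{\left(E,a \right)} = 2$
$l = \frac{2}{45} \approx 0.044444$
$U = -2065$ ($U = -2009 - 56 = -2065$)
$O{\left(y \right)} = \frac{223}{45} + y$ ($O{\left(y \right)} = 5 - \left(\frac{2}{45} - y\right) = 5 + \left(- \frac{2}{45} + y\right) = \frac{223}{45} + y$)
$\frac{1}{O{\left(\left(-6 + 7\right) 9 \right)} + U} = \frac{1}{\left(\frac{223}{45} + \left(-6 + 7\right) 9\right) - 2065} = \frac{1}{\left(\frac{223}{45} + 1 \cdot 9\right) - 2065} = \frac{1}{\left(\frac{223}{45} + 9\right) - 2065} = \frac{1}{\frac{628}{45} - 2065} = \frac{1}{- \frac{92297}{45}} = - \frac{45}{92297}$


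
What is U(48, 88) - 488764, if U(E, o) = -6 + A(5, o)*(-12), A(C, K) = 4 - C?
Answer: -488758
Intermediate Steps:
U(E, o) = 6 (U(E, o) = -6 + (4 - 1*5)*(-12) = -6 + (4 - 5)*(-12) = -6 - 1*(-12) = -6 + 12 = 6)
U(48, 88) - 488764 = 6 - 488764 = -488758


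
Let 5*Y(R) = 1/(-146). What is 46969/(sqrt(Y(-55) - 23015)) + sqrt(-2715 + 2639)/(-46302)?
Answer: I*(-362459773*sqrt(12264694230) - 5600317*sqrt(19))/129652938867 ≈ -309.6*I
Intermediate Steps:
Y(R) = -1/730 (Y(R) = (1/5)/(-146) = (1/5)*(-1/146) = -1/730)
46969/(sqrt(Y(-55) - 23015)) + sqrt(-2715 + 2639)/(-46302) = 46969/(sqrt(-1/730 - 23015)) + sqrt(-2715 + 2639)/(-46302) = 46969/(sqrt(-16800951/730)) + sqrt(-76)*(-1/46302) = 46969/((I*sqrt(12264694230)/730)) + (2*I*sqrt(19))*(-1/46302) = 46969*(-I*sqrt(12264694230)/16800951) - I*sqrt(19)/23151 = -46969*I*sqrt(12264694230)/16800951 - I*sqrt(19)/23151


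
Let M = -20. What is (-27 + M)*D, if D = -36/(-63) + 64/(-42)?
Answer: 940/21 ≈ 44.762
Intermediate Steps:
D = -20/21 (D = -36*(-1/63) + 64*(-1/42) = 4/7 - 32/21 = -20/21 ≈ -0.95238)
(-27 + M)*D = (-27 - 20)*(-20/21) = -47*(-20/21) = 940/21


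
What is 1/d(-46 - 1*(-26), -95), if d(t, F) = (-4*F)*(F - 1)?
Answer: -1/36480 ≈ -2.7412e-5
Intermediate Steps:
d(t, F) = -4*F*(-1 + F) (d(t, F) = (-4*F)*(-1 + F) = -4*F*(-1 + F))
1/d(-46 - 1*(-26), -95) = 1/(4*(-95)*(1 - 1*(-95))) = 1/(4*(-95)*(1 + 95)) = 1/(4*(-95)*96) = 1/(-36480) = -1/36480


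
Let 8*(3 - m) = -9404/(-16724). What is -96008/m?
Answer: -3211275584/97993 ≈ -32770.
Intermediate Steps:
m = 97993/33448 (m = 3 - (-2351)/(2*(-16724)) = 3 - (-2351)*(-1)/(2*16724) = 3 - ⅛*2351/4181 = 3 - 2351/33448 = 97993/33448 ≈ 2.9297)
-96008/m = -96008/97993/33448 = -96008*33448/97993 = -3211275584/97993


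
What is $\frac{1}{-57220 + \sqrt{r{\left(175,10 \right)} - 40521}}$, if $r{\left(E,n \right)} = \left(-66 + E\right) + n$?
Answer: $- \frac{28610}{1637084401} - \frac{i \sqrt{40402}}{3274168802} \approx -1.7476 \cdot 10^{-5} - 6.139 \cdot 10^{-8} i$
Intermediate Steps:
$r{\left(E,n \right)} = -66 + E + n$
$\frac{1}{-57220 + \sqrt{r{\left(175,10 \right)} - 40521}} = \frac{1}{-57220 + \sqrt{\left(-66 + 175 + 10\right) - 40521}} = \frac{1}{-57220 + \sqrt{119 - 40521}} = \frac{1}{-57220 + \sqrt{-40402}} = \frac{1}{-57220 + i \sqrt{40402}}$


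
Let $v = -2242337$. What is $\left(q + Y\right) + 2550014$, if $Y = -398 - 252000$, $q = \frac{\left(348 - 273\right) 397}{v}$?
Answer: $\frac{5152029338817}{2242337} \approx 2.2976 \cdot 10^{6}$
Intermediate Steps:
$q = - \frac{29775}{2242337}$ ($q = \frac{\left(348 - 273\right) 397}{-2242337} = 75 \cdot 397 \left(- \frac{1}{2242337}\right) = 29775 \left(- \frac{1}{2242337}\right) = - \frac{29775}{2242337} \approx -0.013279$)
$Y = -252398$ ($Y = -398 - 252000 = -252398$)
$\left(q + Y\right) + 2550014 = \left(- \frac{29775}{2242337} - 252398\right) + 2550014 = - \frac{565961403901}{2242337} + 2550014 = \frac{5152029338817}{2242337}$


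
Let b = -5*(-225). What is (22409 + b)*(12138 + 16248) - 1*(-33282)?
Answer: 668069406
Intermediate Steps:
b = 1125
(22409 + b)*(12138 + 16248) - 1*(-33282) = (22409 + 1125)*(12138 + 16248) - 1*(-33282) = 23534*28386 + 33282 = 668036124 + 33282 = 668069406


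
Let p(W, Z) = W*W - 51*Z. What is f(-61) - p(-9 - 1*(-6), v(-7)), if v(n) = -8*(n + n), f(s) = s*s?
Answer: 9424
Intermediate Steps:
f(s) = s²
v(n) = -16*n
p(W, Z) = W² - 51*Z
f(-61) - p(-9 - 1*(-6), v(-7)) = (-61)² - ((-9 - 1*(-6))² - (-816)*(-7)) = 3721 - ((-9 + 6)² - 51*112) = 3721 - ((-3)² - 5712) = 3721 - (9 - 5712) = 3721 - 1*(-5703) = 3721 + 5703 = 9424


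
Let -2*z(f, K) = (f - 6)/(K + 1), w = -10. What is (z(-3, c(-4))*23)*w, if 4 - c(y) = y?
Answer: -115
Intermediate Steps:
c(y) = 4 - y
z(f, K) = -(-6 + f)/(2*(1 + K)) (z(f, K) = -(f - 6)/(2*(K + 1)) = -(-6 + f)/(2*(1 + K)))
(z(-3, c(-4))*23)*w = (((6 - 1*(-3))/(2*(1 + (4 - 1*(-4)))))*23)*(-10) = (((6 + 3)/(2*(1 + (4 + 4))))*23)*(-10) = (((½)*9/(1 + 8))*23)*(-10) = (((½)*9/9)*23)*(-10) = (((½)*(⅑)*9)*23)*(-10) = ((½)*23)*(-10) = (23/2)*(-10) = -115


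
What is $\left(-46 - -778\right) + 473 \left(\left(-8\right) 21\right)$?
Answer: $-78732$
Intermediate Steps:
$\left(-46 - -778\right) + 473 \left(\left(-8\right) 21\right) = \left(-46 + 778\right) + 473 \left(-168\right) = 732 - 79464 = -78732$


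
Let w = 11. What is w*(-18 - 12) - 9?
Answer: -339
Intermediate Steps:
w*(-18 - 12) - 9 = 11*(-18 - 12) - 9 = 11*(-30) - 9 = -330 - 9 = -339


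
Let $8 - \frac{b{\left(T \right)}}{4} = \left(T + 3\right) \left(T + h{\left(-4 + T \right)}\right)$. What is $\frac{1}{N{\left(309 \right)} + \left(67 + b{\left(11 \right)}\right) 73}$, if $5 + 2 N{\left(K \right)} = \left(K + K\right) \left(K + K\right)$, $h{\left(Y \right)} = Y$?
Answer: $\frac{2}{249205} \approx 8.0255 \cdot 10^{-6}$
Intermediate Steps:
$b{\left(T \right)} = 32 - 4 \left(-4 + 2 T\right) \left(3 + T\right)$ ($b{\left(T \right)} = 32 - 4 \left(T + 3\right) \left(T + \left(-4 + T\right)\right) = 32 - 4 \left(3 + T\right) \left(-4 + 2 T\right) = 32 - 4 \left(-4 + 2 T\right) \left(3 + T\right)$)
$N{\left(K \right)} = - \frac{5}{2} + 2 K^{2}$ ($N{\left(K \right)} = - \frac{5}{2} + \frac{\left(K + K\right) \left(K + K\right)}{2} = - \frac{5}{2} + \frac{2 K 2 K}{2} = - \frac{5}{2} + \frac{4 K^{2}}{2} = - \frac{5}{2} + 2 K^{2}$)
$\frac{1}{N{\left(309 \right)} + \left(67 + b{\left(11 \right)}\right) 73} = \frac{1}{\left(- \frac{5}{2} + 2 \cdot 309^{2}\right) + \left(67 - \left(8 + 968\right)\right) 73} = \frac{1}{\left(- \frac{5}{2} + 2 \cdot 95481\right) + \left(67 - 976\right) 73} = \frac{1}{\left(- \frac{5}{2} + 190962\right) + \left(67 - 976\right) 73} = \frac{1}{\frac{381919}{2} + \left(67 - 976\right) 73} = \frac{1}{\frac{381919}{2} - 66357} = \frac{1}{\frac{249205}{2}} = \frac{2}{249205}$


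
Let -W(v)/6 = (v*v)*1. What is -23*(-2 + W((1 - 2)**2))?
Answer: 184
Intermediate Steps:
W(v) = -6*v**2 (W(v) = -6*v*v = -6*v**2)
-23*(-2 + W((1 - 2)**2)) = -23*(-2 - 6*(1 - 2)**4) = -23*(-2 - 6*((-1)**2)**2) = -23*(-2 - 6*1**2) = -23*(-2 - 6*1) = -23*(-2 - 6) = -23*(-8) = 184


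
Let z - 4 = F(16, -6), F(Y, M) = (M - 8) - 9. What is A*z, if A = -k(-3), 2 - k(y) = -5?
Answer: 133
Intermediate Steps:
k(y) = 7 (k(y) = 2 - 1*(-5) = 2 + 5 = 7)
F(Y, M) = -17 + M (F(Y, M) = (-8 + M) - 9 = -17 + M)
z = -19 (z = 4 + (-17 - 6) = 4 - 23 = -19)
A = -7 (A = -1*7 = -7)
A*z = -7*(-19) = 133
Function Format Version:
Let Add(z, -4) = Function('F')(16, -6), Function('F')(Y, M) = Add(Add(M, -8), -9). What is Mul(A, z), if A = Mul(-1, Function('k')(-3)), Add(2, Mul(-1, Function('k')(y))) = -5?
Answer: 133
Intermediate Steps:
Function('k')(y) = 7 (Function('k')(y) = Add(2, Mul(-1, -5)) = Add(2, 5) = 7)
Function('F')(Y, M) = Add(-17, M) (Function('F')(Y, M) = Add(Add(-8, M), -9) = Add(-17, M))
z = -19 (z = Add(4, Add(-17, -6)) = Add(4, -23) = -19)
A = -7 (A = Mul(-1, 7) = -7)
Mul(A, z) = Mul(-7, -19) = 133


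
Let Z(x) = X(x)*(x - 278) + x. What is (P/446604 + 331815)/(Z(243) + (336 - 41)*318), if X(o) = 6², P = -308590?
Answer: 74094798835/20720862486 ≈ 3.5759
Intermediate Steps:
X(o) = 36
Z(x) = -10008 + 37*x (Z(x) = 36*(x - 278) + x = 36*(-278 + x) + x = (-10008 + 36*x) + x = -10008 + 37*x)
(P/446604 + 331815)/(Z(243) + (336 - 41)*318) = (-308590/446604 + 331815)/((-10008 + 37*243) + (336 - 41)*318) = (-308590*1/446604 + 331815)/((-10008 + 8991) + 295*318) = (-154295/223302 + 331815)/(-1017 + 93810) = (74094798835/223302)/92793 = (74094798835/223302)*(1/92793) = 74094798835/20720862486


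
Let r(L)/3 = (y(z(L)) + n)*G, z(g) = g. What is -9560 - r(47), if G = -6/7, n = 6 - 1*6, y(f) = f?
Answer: -66074/7 ≈ -9439.1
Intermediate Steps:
n = 0 (n = 6 - 6 = 0)
G = -6/7 (G = -6*1/7 = -6/7 ≈ -0.85714)
r(L) = -18*L/7 (r(L) = 3*((L + 0)*(-6/7)) = 3*(L*(-6/7)) = 3*(-6*L/7) = -18*L/7)
-9560 - r(47) = -9560 - (-18)*47/7 = -9560 - 1*(-846/7) = -9560 + 846/7 = -66074/7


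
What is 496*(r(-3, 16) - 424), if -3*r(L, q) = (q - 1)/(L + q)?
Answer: -2736432/13 ≈ -2.1049e+5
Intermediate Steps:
r(L, q) = -(-1 + q)/(3*(L + q)) (r(L, q) = -(q - 1)/(3*(L + q)) = -(-1 + q)/(3*(L + q)))
496*(r(-3, 16) - 424) = 496*((1 - 1*16)/(3*(-3 + 16)) - 424) = 496*((⅓)*(1 - 16)/13 - 424) = 496*((⅓)*(1/13)*(-15) - 424) = 496*(-5/13 - 424) = 496*(-5517/13) = -2736432/13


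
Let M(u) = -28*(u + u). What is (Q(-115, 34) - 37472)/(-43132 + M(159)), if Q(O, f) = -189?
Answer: 37661/52036 ≈ 0.72375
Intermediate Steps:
M(u) = -56*u
(Q(-115, 34) - 37472)/(-43132 + M(159)) = (-189 - 37472)/(-43132 - 56*159) = -37661/(-43132 - 8904) = -37661/(-52036) = -37661*(-1/52036) = 37661/52036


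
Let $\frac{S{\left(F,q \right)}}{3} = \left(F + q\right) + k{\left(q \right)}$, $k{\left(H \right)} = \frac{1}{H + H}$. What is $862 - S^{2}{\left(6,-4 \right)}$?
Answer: $\frac{53143}{64} \approx 830.36$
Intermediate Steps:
$k{\left(H \right)} = \frac{1}{2 H}$
$S{\left(F,q \right)} = 3 F + 3 q + \frac{3}{2 q}$ ($S{\left(F,q \right)} = 3 \left(\left(F + q\right) + \frac{1}{2 q}\right) = 3 \left(F + q + \frac{1}{2 q}\right) = 3 F + 3 q + \frac{3}{2 q}$)
$862 - S^{2}{\left(6,-4 \right)} = 862 - \left(\frac{3 \left(1 + 2 \left(-4\right) \left(6 - 4\right)\right)}{2 \left(-4\right)}\right)^{2} = 862 - \left(\frac{3}{2} \left(- \frac{1}{4}\right) \left(1 + 2 \left(-4\right) 2\right)\right)^{2} = 862 - \left(\frac{3}{2} \left(- \frac{1}{4}\right) \left(1 - 16\right)\right)^{2} = 862 - \left(\frac{3}{2} \left(- \frac{1}{4}\right) \left(-15\right)\right)^{2} = 862 - \left(\frac{45}{8}\right)^{2} = 862 - \frac{2025}{64} = \frac{53143}{64}$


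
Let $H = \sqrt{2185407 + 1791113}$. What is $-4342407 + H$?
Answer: $-4342407 + 2 \sqrt{994130} \approx -4.3404 \cdot 10^{6}$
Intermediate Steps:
$H = 2 \sqrt{994130}$ ($H = \sqrt{3976520} = 2 \sqrt{994130} \approx 1994.1$)
$-4342407 + H = -4342407 + 2 \sqrt{994130}$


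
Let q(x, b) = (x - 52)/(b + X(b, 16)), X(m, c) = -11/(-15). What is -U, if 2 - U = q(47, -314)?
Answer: -9323/4699 ≈ -1.9840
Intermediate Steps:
X(m, c) = 11/15 (X(m, c) = -11*(-1/15) = 11/15)
q(x, b) = (-52 + x)/(11/15 + b) (q(x, b) = (x - 52)/(b + 11/15) = (-52 + x)/(11/15 + b))
U = 9323/4699 (U = 2 - 15*(-52 + 47)/(11 + 15*(-314)) = 2 - 15*(-5)/(11 - 4710) = 2 - 15*(-5)/(-4699) = 2 - 15*(-1)*(-5)/4699 = 2 - 1*75/4699 = 2 - 75/4699 = 9323/4699 ≈ 1.9840)
-U = -1*9323/4699 = -9323/4699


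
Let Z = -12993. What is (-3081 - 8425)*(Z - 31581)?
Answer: 512868444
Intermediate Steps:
(-3081 - 8425)*(Z - 31581) = (-3081 - 8425)*(-12993 - 31581) = -11506*(-44574) = 512868444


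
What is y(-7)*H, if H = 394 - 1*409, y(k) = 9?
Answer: -135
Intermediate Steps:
H = -15 (H = 394 - 409 = -15)
y(-7)*H = 9*(-15) = -135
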